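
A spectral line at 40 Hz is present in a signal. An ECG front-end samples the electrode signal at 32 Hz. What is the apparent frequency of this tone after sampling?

8 Hz

40 Hz mod fs = 8 Hz.
8 Hz ≤ fs/2 = 16 Hz, appears at 8 Hz.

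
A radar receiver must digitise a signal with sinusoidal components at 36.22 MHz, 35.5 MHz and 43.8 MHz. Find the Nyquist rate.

Highest-frequency component: 43.8 MHz.
Nyquist rate = 2 × 43.8 MHz = 87.6 MHz.

87.6 MHz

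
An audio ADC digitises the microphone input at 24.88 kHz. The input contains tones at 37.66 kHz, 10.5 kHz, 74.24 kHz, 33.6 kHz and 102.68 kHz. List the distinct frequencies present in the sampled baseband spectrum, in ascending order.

fs/2 = 12.44 kHz.
37.66 kHz mod fs = 12.78 kHz.
12.78 kHz > fs/2 = 12.44 kHz, folds to fs − 12.78 kHz = 12.1 kHz.
10.5 kHz ≤ fs/2 = 12.44 kHz, passes unchanged.
74.24 kHz mod fs = 24.48 kHz.
24.48 kHz > fs/2 = 12.44 kHz, folds to fs − 24.48 kHz = 0.4 kHz.
33.6 kHz mod fs = 8.72 kHz.
8.72 kHz ≤ fs/2 = 12.44 kHz, appears at 8.72 kHz.
102.68 kHz mod fs = 3.16 kHz.
3.16 kHz ≤ fs/2 = 12.44 kHz, appears at 3.16 kHz.
Distinct values: {0.4 kHz, 3.16 kHz, 8.72 kHz, 10.5 kHz, 12.1 kHz}.

0.4 kHz, 3.16 kHz, 8.72 kHz, 10.5 kHz, 12.1 kHz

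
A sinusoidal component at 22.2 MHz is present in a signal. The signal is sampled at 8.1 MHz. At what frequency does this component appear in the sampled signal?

22.2 MHz mod fs = 6 MHz.
6 MHz > fs/2 = 4.05 MHz, folds to fs − 6 MHz = 2.1 MHz.

2.1 MHz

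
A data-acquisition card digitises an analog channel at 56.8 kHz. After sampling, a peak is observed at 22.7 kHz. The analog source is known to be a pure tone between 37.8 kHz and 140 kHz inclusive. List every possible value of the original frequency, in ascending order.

Frequencies that alias to 22.7 kHz are k·fs ± 22.7 kHz for integer k ≥ 0.
k=0: 22.7 kHz.
k=1: 34.1 kHz, 79.5 kHz.
k=2: 90.9 kHz, 136.3 kHz.
k=3: 147.7 kHz, 193.1 kHz.
Within [37.8 kHz, 140 kHz]: 79.5 kHz, 90.9 kHz, 136.3 kHz.

79.5 kHz, 90.9 kHz, 136.3 kHz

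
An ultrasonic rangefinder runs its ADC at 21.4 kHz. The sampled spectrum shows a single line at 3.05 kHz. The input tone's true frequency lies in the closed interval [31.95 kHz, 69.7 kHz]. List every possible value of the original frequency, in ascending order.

Frequencies that alias to 3.05 kHz are k·fs ± 3.05 kHz for integer k ≥ 0.
k=0: 3.05 kHz.
k=1: 18.35 kHz, 24.45 kHz.
k=2: 39.75 kHz, 45.85 kHz.
k=3: 61.15 kHz, 67.25 kHz.
k=4: 82.55 kHz, 88.65 kHz.
Within [31.95 kHz, 69.7 kHz]: 39.75 kHz, 45.85 kHz, 61.15 kHz, 67.25 kHz.

39.75 kHz, 45.85 kHz, 61.15 kHz, 67.25 kHz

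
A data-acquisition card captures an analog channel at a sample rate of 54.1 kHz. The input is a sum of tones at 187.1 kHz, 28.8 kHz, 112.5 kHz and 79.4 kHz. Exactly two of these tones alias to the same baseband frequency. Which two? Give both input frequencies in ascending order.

28.8 kHz, 79.4 kHz

fs/2 = 27.05 kHz.
187.1 kHz mod fs = 24.8 kHz.
24.8 kHz ≤ fs/2 = 27.05 kHz, appears at 24.8 kHz.
28.8 kHz > fs/2 = 27.05 kHz, folds to fs − 28.8 kHz = 25.3 kHz.
112.5 kHz mod fs = 4.3 kHz.
4.3 kHz ≤ fs/2 = 27.05 kHz, appears at 4.3 kHz.
79.4 kHz mod fs = 25.3 kHz.
25.3 kHz ≤ fs/2 = 27.05 kHz, appears at 25.3 kHz.
28.8 kHz and 79.4 kHz both map to 25.3 kHz.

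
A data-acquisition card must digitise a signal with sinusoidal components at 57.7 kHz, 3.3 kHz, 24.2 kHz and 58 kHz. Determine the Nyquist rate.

Highest-frequency component: 58 kHz.
Nyquist rate = 2 × 58 kHz = 116 kHz.

116 kHz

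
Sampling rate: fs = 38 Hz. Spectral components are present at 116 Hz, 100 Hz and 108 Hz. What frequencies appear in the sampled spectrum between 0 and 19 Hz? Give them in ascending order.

fs/2 = 19 Hz.
116 Hz mod fs = 2 Hz.
2 Hz ≤ fs/2 = 19 Hz, appears at 2 Hz.
100 Hz mod fs = 24 Hz.
24 Hz > fs/2 = 19 Hz, folds to fs − 24 Hz = 14 Hz.
108 Hz mod fs = 32 Hz.
32 Hz > fs/2 = 19 Hz, folds to fs − 32 Hz = 6 Hz.
Distinct values: {2 Hz, 6 Hz, 14 Hz}.

2 Hz, 6 Hz, 14 Hz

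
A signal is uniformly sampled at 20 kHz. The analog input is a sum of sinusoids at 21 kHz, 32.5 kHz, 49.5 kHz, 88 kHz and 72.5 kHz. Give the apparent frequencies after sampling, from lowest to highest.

1 kHz, 7.5 kHz, 8 kHz, 9.5 kHz

fs/2 = 10 kHz.
21 kHz mod fs = 1 kHz.
1 kHz ≤ fs/2 = 10 kHz, appears at 1 kHz.
32.5 kHz mod fs = 12.5 kHz.
12.5 kHz > fs/2 = 10 kHz, folds to fs − 12.5 kHz = 7.5 kHz.
49.5 kHz mod fs = 9.5 kHz.
9.5 kHz ≤ fs/2 = 10 kHz, appears at 9.5 kHz.
88 kHz mod fs = 8 kHz.
8 kHz ≤ fs/2 = 10 kHz, appears at 8 kHz.
72.5 kHz mod fs = 12.5 kHz.
12.5 kHz > fs/2 = 10 kHz, folds to fs − 12.5 kHz = 7.5 kHz.
Distinct values: {1 kHz, 7.5 kHz, 8 kHz, 9.5 kHz}.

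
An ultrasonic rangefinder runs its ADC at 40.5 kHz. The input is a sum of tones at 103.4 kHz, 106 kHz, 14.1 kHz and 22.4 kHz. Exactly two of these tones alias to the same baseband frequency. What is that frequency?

fs/2 = 20.25 kHz.
103.4 kHz mod fs = 22.4 kHz.
22.4 kHz > fs/2 = 20.25 kHz, folds to fs − 22.4 kHz = 18.1 kHz.
106 kHz mod fs = 25 kHz.
25 kHz > fs/2 = 20.25 kHz, folds to fs − 25 kHz = 15.5 kHz.
14.1 kHz ≤ fs/2 = 20.25 kHz, passes unchanged.
22.4 kHz > fs/2 = 20.25 kHz, folds to fs − 22.4 kHz = 18.1 kHz.
22.4 kHz and 103.4 kHz both map to 18.1 kHz.

18.1 kHz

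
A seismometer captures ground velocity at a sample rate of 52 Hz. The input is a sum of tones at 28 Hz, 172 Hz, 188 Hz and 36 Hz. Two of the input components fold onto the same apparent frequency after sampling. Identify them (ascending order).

36 Hz, 172 Hz

fs/2 = 26 Hz.
28 Hz > fs/2 = 26 Hz, folds to fs − 28 Hz = 24 Hz.
172 Hz mod fs = 16 Hz.
16 Hz ≤ fs/2 = 26 Hz, appears at 16 Hz.
188 Hz mod fs = 32 Hz.
32 Hz > fs/2 = 26 Hz, folds to fs − 32 Hz = 20 Hz.
36 Hz > fs/2 = 26 Hz, folds to fs − 36 Hz = 16 Hz.
36 Hz and 172 Hz both map to 16 Hz.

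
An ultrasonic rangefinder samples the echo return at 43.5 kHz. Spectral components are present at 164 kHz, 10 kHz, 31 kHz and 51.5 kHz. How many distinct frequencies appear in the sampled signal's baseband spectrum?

3

fs/2 = 21.75 kHz.
164 kHz mod fs = 33.5 kHz.
33.5 kHz > fs/2 = 21.75 kHz, folds to fs − 33.5 kHz = 10 kHz.
10 kHz ≤ fs/2 = 21.75 kHz, passes unchanged.
31 kHz > fs/2 = 21.75 kHz, folds to fs − 31 kHz = 12.5 kHz.
51.5 kHz mod fs = 8 kHz.
8 kHz ≤ fs/2 = 21.75 kHz, appears at 8 kHz.
Distinct values: {8 kHz, 10 kHz, 12.5 kHz} → 3.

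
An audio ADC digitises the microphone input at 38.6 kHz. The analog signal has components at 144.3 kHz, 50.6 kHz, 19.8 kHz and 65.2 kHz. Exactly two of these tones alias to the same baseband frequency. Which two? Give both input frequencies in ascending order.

50.6 kHz, 65.2 kHz

fs/2 = 19.3 kHz.
144.3 kHz mod fs = 28.5 kHz.
28.5 kHz > fs/2 = 19.3 kHz, folds to fs − 28.5 kHz = 10.1 kHz.
50.6 kHz mod fs = 12 kHz.
12 kHz ≤ fs/2 = 19.3 kHz, appears at 12 kHz.
19.8 kHz > fs/2 = 19.3 kHz, folds to fs − 19.8 kHz = 18.8 kHz.
65.2 kHz mod fs = 26.6 kHz.
26.6 kHz > fs/2 = 19.3 kHz, folds to fs − 26.6 kHz = 12 kHz.
50.6 kHz and 65.2 kHz both map to 12 kHz.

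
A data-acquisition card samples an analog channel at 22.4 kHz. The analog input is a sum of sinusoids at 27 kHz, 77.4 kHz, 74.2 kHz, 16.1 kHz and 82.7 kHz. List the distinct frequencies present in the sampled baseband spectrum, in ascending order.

4.6 kHz, 6.3 kHz, 6.9 kHz, 7 kHz, 10.2 kHz

fs/2 = 11.2 kHz.
27 kHz mod fs = 4.6 kHz.
4.6 kHz ≤ fs/2 = 11.2 kHz, appears at 4.6 kHz.
77.4 kHz mod fs = 10.2 kHz.
10.2 kHz ≤ fs/2 = 11.2 kHz, appears at 10.2 kHz.
74.2 kHz mod fs = 7 kHz.
7 kHz ≤ fs/2 = 11.2 kHz, appears at 7 kHz.
16.1 kHz > fs/2 = 11.2 kHz, folds to fs − 16.1 kHz = 6.3 kHz.
82.7 kHz mod fs = 15.5 kHz.
15.5 kHz > fs/2 = 11.2 kHz, folds to fs − 15.5 kHz = 6.9 kHz.
Distinct values: {4.6 kHz, 6.3 kHz, 6.9 kHz, 7 kHz, 10.2 kHz}.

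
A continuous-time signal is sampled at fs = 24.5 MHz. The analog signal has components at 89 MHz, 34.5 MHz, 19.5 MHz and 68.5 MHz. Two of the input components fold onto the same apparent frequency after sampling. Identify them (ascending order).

fs/2 = 12.25 MHz.
89 MHz mod fs = 15.5 MHz.
15.5 MHz > fs/2 = 12.25 MHz, folds to fs − 15.5 MHz = 9 MHz.
34.5 MHz mod fs = 10 MHz.
10 MHz ≤ fs/2 = 12.25 MHz, appears at 10 MHz.
19.5 MHz > fs/2 = 12.25 MHz, folds to fs − 19.5 MHz = 5 MHz.
68.5 MHz mod fs = 19.5 MHz.
19.5 MHz > fs/2 = 12.25 MHz, folds to fs − 19.5 MHz = 5 MHz.
19.5 MHz and 68.5 MHz both map to 5 MHz.

19.5 MHz, 68.5 MHz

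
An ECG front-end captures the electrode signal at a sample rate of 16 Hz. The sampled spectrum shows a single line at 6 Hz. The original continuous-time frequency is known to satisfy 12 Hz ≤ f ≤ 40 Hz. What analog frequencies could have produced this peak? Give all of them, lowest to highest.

Frequencies that alias to 6 Hz are k·fs ± 6 Hz for integer k ≥ 0.
k=0: 6 Hz.
k=1: 10 Hz, 22 Hz.
k=2: 26 Hz, 38 Hz.
k=3: 42 Hz, 54 Hz.
Within [12 Hz, 40 Hz]: 22 Hz, 26 Hz, 38 Hz.

22 Hz, 26 Hz, 38 Hz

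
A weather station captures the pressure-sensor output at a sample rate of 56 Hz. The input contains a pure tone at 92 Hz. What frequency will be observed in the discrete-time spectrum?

92 Hz mod fs = 36 Hz.
36 Hz > fs/2 = 28 Hz, folds to fs − 36 Hz = 20 Hz.

20 Hz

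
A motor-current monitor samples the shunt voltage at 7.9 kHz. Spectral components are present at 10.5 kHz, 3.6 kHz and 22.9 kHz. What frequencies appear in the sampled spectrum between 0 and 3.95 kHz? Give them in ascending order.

fs/2 = 3.95 kHz.
10.5 kHz mod fs = 2.6 kHz.
2.6 kHz ≤ fs/2 = 3.95 kHz, appears at 2.6 kHz.
3.6 kHz ≤ fs/2 = 3.95 kHz, passes unchanged.
22.9 kHz mod fs = 7.1 kHz.
7.1 kHz > fs/2 = 3.95 kHz, folds to fs − 7.1 kHz = 0.8 kHz.
Distinct values: {0.8 kHz, 2.6 kHz, 3.6 kHz}.

0.8 kHz, 2.6 kHz, 3.6 kHz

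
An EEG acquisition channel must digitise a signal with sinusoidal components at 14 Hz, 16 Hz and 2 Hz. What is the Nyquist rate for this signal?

32 Hz

Highest-frequency component: 16 Hz.
Nyquist rate = 2 × 16 Hz = 32 Hz.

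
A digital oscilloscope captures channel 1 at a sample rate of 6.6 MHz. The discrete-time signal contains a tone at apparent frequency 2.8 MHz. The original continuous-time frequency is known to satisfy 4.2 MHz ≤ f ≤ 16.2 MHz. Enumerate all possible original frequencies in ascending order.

Frequencies that alias to 2.8 MHz are k·fs ± 2.8 MHz for integer k ≥ 0.
k=0: 2.8 MHz.
k=1: 3.8 MHz, 9.4 MHz.
k=2: 10.4 MHz, 16 MHz.
k=3: 17 MHz, 22.6 MHz.
Within [4.2 MHz, 16.2 MHz]: 9.4 MHz, 10.4 MHz, 16 MHz.

9.4 MHz, 10.4 MHz, 16 MHz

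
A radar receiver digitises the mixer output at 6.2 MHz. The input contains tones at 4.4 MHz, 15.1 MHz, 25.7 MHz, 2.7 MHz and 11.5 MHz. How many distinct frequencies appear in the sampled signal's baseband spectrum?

3

fs/2 = 3.1 MHz.
4.4 MHz > fs/2 = 3.1 MHz, folds to fs − 4.4 MHz = 1.8 MHz.
15.1 MHz mod fs = 2.7 MHz.
2.7 MHz ≤ fs/2 = 3.1 MHz, appears at 2.7 MHz.
25.7 MHz mod fs = 0.9 MHz.
0.9 MHz ≤ fs/2 = 3.1 MHz, appears at 0.9 MHz.
2.7 MHz ≤ fs/2 = 3.1 MHz, passes unchanged.
11.5 MHz mod fs = 5.3 MHz.
5.3 MHz > fs/2 = 3.1 MHz, folds to fs − 5.3 MHz = 0.9 MHz.
Distinct values: {0.9 MHz, 1.8 MHz, 2.7 MHz} → 3.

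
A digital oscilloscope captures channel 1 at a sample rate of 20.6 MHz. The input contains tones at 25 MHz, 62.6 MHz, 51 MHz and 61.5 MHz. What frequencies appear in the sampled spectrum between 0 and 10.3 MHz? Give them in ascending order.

0.3 MHz, 0.8 MHz, 4.4 MHz, 9.8 MHz

fs/2 = 10.3 MHz.
25 MHz mod fs = 4.4 MHz.
4.4 MHz ≤ fs/2 = 10.3 MHz, appears at 4.4 MHz.
62.6 MHz mod fs = 0.8 MHz.
0.8 MHz ≤ fs/2 = 10.3 MHz, appears at 0.8 MHz.
51 MHz mod fs = 9.8 MHz.
9.8 MHz ≤ fs/2 = 10.3 MHz, appears at 9.8 MHz.
61.5 MHz mod fs = 20.3 MHz.
20.3 MHz > fs/2 = 10.3 MHz, folds to fs − 20.3 MHz = 0.3 MHz.
Distinct values: {0.3 MHz, 0.8 MHz, 4.4 MHz, 9.8 MHz}.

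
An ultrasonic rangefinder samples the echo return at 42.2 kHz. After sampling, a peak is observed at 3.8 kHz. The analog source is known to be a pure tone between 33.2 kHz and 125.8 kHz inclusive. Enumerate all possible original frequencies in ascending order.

Frequencies that alias to 3.8 kHz are k·fs ± 3.8 kHz for integer k ≥ 0.
k=0: 3.8 kHz.
k=1: 38.4 kHz, 46 kHz.
k=2: 80.6 kHz, 88.2 kHz.
k=3: 122.8 kHz, 130.4 kHz.
k=4: 165 kHz, 172.6 kHz.
Within [33.2 kHz, 125.8 kHz]: 38.4 kHz, 46 kHz, 80.6 kHz, 88.2 kHz, 122.8 kHz.

38.4 kHz, 46 kHz, 80.6 kHz, 88.2 kHz, 122.8 kHz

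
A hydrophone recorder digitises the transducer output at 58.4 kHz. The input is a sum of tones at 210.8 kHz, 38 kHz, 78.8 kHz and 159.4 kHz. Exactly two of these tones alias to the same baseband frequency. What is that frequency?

fs/2 = 29.2 kHz.
210.8 kHz mod fs = 35.6 kHz.
35.6 kHz > fs/2 = 29.2 kHz, folds to fs − 35.6 kHz = 22.8 kHz.
38 kHz > fs/2 = 29.2 kHz, folds to fs − 38 kHz = 20.4 kHz.
78.8 kHz mod fs = 20.4 kHz.
20.4 kHz ≤ fs/2 = 29.2 kHz, appears at 20.4 kHz.
159.4 kHz mod fs = 42.6 kHz.
42.6 kHz > fs/2 = 29.2 kHz, folds to fs − 42.6 kHz = 15.8 kHz.
38 kHz and 78.8 kHz both map to 20.4 kHz.

20.4 kHz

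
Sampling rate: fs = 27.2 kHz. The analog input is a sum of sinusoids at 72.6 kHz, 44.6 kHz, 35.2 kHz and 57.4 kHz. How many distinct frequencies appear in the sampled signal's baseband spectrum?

fs/2 = 13.6 kHz.
72.6 kHz mod fs = 18.2 kHz.
18.2 kHz > fs/2 = 13.6 kHz, folds to fs − 18.2 kHz = 9 kHz.
44.6 kHz mod fs = 17.4 kHz.
17.4 kHz > fs/2 = 13.6 kHz, folds to fs − 17.4 kHz = 9.8 kHz.
35.2 kHz mod fs = 8 kHz.
8 kHz ≤ fs/2 = 13.6 kHz, appears at 8 kHz.
57.4 kHz mod fs = 3 kHz.
3 kHz ≤ fs/2 = 13.6 kHz, appears at 3 kHz.
Distinct values: {3 kHz, 8 kHz, 9 kHz, 9.8 kHz} → 4.

4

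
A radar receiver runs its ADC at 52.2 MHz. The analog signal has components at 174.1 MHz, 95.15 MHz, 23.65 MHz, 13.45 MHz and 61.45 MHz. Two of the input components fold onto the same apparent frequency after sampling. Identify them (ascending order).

61.45 MHz, 95.15 MHz

fs/2 = 26.1 MHz.
174.1 MHz mod fs = 17.5 MHz.
17.5 MHz ≤ fs/2 = 26.1 MHz, appears at 17.5 MHz.
95.15 MHz mod fs = 42.95 MHz.
42.95 MHz > fs/2 = 26.1 MHz, folds to fs − 42.95 MHz = 9.25 MHz.
23.65 MHz ≤ fs/2 = 26.1 MHz, passes unchanged.
13.45 MHz ≤ fs/2 = 26.1 MHz, passes unchanged.
61.45 MHz mod fs = 9.25 MHz.
9.25 MHz ≤ fs/2 = 26.1 MHz, appears at 9.25 MHz.
61.45 MHz and 95.15 MHz both map to 9.25 MHz.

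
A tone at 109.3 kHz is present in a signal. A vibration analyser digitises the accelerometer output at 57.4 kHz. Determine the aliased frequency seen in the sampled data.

5.5 kHz

109.3 kHz mod fs = 51.9 kHz.
51.9 kHz > fs/2 = 28.7 kHz, folds to fs − 51.9 kHz = 5.5 kHz.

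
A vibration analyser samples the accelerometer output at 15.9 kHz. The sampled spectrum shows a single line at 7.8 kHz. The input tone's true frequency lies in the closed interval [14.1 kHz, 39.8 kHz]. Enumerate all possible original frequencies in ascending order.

23.7 kHz, 24 kHz, 39.6 kHz

Frequencies that alias to 7.8 kHz are k·fs ± 7.8 kHz for integer k ≥ 0.
k=0: 7.8 kHz.
k=1: 8.1 kHz, 23.7 kHz.
k=2: 24 kHz, 39.6 kHz.
k=3: 39.9 kHz, 55.5 kHz.
Within [14.1 kHz, 39.8 kHz]: 23.7 kHz, 24 kHz, 39.6 kHz.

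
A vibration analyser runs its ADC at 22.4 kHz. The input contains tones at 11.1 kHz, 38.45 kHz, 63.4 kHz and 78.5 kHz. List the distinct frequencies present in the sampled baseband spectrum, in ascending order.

fs/2 = 11.2 kHz.
11.1 kHz ≤ fs/2 = 11.2 kHz, passes unchanged.
38.45 kHz mod fs = 16.05 kHz.
16.05 kHz > fs/2 = 11.2 kHz, folds to fs − 16.05 kHz = 6.35 kHz.
63.4 kHz mod fs = 18.6 kHz.
18.6 kHz > fs/2 = 11.2 kHz, folds to fs − 18.6 kHz = 3.8 kHz.
78.5 kHz mod fs = 11.3 kHz.
11.3 kHz > fs/2 = 11.2 kHz, folds to fs − 11.3 kHz = 11.1 kHz.
Distinct values: {3.8 kHz, 6.35 kHz, 11.1 kHz}.

3.8 kHz, 6.35 kHz, 11.1 kHz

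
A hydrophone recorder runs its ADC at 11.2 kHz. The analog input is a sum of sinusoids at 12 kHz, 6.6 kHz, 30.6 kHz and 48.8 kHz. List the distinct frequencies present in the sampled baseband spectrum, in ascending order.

fs/2 = 5.6 kHz.
12 kHz mod fs = 0.8 kHz.
0.8 kHz ≤ fs/2 = 5.6 kHz, appears at 0.8 kHz.
6.6 kHz > fs/2 = 5.6 kHz, folds to fs − 6.6 kHz = 4.6 kHz.
30.6 kHz mod fs = 8.2 kHz.
8.2 kHz > fs/2 = 5.6 kHz, folds to fs − 8.2 kHz = 3 kHz.
48.8 kHz mod fs = 4 kHz.
4 kHz ≤ fs/2 = 5.6 kHz, appears at 4 kHz.
Distinct values: {0.8 kHz, 3 kHz, 4 kHz, 4.6 kHz}.

0.8 kHz, 3 kHz, 4 kHz, 4.6 kHz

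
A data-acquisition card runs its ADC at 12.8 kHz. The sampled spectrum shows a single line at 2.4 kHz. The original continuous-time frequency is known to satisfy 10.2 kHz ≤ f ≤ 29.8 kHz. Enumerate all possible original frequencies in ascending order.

10.4 kHz, 15.2 kHz, 23.2 kHz, 28 kHz

Frequencies that alias to 2.4 kHz are k·fs ± 2.4 kHz for integer k ≥ 0.
k=0: 2.4 kHz.
k=1: 10.4 kHz, 15.2 kHz.
k=2: 23.2 kHz, 28 kHz.
k=3: 36 kHz, 40.8 kHz.
Within [10.2 kHz, 29.8 kHz]: 10.4 kHz, 15.2 kHz, 23.2 kHz, 28 kHz.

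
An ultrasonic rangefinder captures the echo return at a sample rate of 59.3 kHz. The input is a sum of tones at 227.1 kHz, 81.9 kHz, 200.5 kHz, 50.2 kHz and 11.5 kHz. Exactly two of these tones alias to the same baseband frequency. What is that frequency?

fs/2 = 29.65 kHz.
227.1 kHz mod fs = 49.2 kHz.
49.2 kHz > fs/2 = 29.65 kHz, folds to fs − 49.2 kHz = 10.1 kHz.
81.9 kHz mod fs = 22.6 kHz.
22.6 kHz ≤ fs/2 = 29.65 kHz, appears at 22.6 kHz.
200.5 kHz mod fs = 22.6 kHz.
22.6 kHz ≤ fs/2 = 29.65 kHz, appears at 22.6 kHz.
50.2 kHz > fs/2 = 29.65 kHz, folds to fs − 50.2 kHz = 9.1 kHz.
11.5 kHz ≤ fs/2 = 29.65 kHz, passes unchanged.
81.9 kHz and 200.5 kHz both map to 22.6 kHz.

22.6 kHz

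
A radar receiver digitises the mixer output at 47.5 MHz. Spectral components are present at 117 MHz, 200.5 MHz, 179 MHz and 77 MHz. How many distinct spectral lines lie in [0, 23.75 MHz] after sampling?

fs/2 = 23.75 MHz.
117 MHz mod fs = 22 MHz.
22 MHz ≤ fs/2 = 23.75 MHz, appears at 22 MHz.
200.5 MHz mod fs = 10.5 MHz.
10.5 MHz ≤ fs/2 = 23.75 MHz, appears at 10.5 MHz.
179 MHz mod fs = 36.5 MHz.
36.5 MHz > fs/2 = 23.75 MHz, folds to fs − 36.5 MHz = 11 MHz.
77 MHz mod fs = 29.5 MHz.
29.5 MHz > fs/2 = 23.75 MHz, folds to fs − 29.5 MHz = 18 MHz.
Distinct values: {10.5 MHz, 11 MHz, 18 MHz, 22 MHz} → 4.

4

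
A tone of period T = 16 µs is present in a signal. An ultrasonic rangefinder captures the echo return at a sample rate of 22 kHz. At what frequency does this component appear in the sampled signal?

3.5 kHz

T = 16 µs → f = 1/T = 62.5 kHz.
62.5 kHz mod fs = 18.5 kHz.
18.5 kHz > fs/2 = 11 kHz, folds to fs − 18.5 kHz = 3.5 kHz.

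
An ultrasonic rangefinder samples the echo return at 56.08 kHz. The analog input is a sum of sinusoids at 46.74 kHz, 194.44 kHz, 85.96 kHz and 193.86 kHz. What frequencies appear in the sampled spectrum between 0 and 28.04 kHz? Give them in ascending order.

fs/2 = 28.04 kHz.
46.74 kHz > fs/2 = 28.04 kHz, folds to fs − 46.74 kHz = 9.34 kHz.
194.44 kHz mod fs = 26.2 kHz.
26.2 kHz ≤ fs/2 = 28.04 kHz, appears at 26.2 kHz.
85.96 kHz mod fs = 29.88 kHz.
29.88 kHz > fs/2 = 28.04 kHz, folds to fs − 29.88 kHz = 26.2 kHz.
193.86 kHz mod fs = 25.62 kHz.
25.62 kHz ≤ fs/2 = 28.04 kHz, appears at 25.62 kHz.
Distinct values: {9.34 kHz, 25.62 kHz, 26.2 kHz}.

9.34 kHz, 25.62 kHz, 26.2 kHz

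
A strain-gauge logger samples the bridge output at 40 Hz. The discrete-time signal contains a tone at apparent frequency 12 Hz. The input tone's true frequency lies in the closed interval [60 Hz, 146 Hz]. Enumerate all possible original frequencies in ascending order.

Frequencies that alias to 12 Hz are k·fs ± 12 Hz for integer k ≥ 0.
k=0: 12 Hz.
k=1: 28 Hz, 52 Hz.
k=2: 68 Hz, 92 Hz.
k=3: 108 Hz, 132 Hz.
k=4: 148 Hz, 172 Hz.
Within [60 Hz, 146 Hz]: 68 Hz, 92 Hz, 108 Hz, 132 Hz.

68 Hz, 92 Hz, 108 Hz, 132 Hz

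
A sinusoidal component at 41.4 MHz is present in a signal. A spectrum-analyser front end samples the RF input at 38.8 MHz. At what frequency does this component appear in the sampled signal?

2.6 MHz

41.4 MHz mod fs = 2.6 MHz.
2.6 MHz ≤ fs/2 = 19.4 MHz, appears at 2.6 MHz.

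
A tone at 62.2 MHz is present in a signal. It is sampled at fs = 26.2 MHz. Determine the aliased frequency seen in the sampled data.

62.2 MHz mod fs = 9.8 MHz.
9.8 MHz ≤ fs/2 = 13.1 MHz, appears at 9.8 MHz.

9.8 MHz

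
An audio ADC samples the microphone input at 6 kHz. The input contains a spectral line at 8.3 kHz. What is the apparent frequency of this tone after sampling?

2.3 kHz

8.3 kHz mod fs = 2.3 kHz.
2.3 kHz ≤ fs/2 = 3 kHz, appears at 2.3 kHz.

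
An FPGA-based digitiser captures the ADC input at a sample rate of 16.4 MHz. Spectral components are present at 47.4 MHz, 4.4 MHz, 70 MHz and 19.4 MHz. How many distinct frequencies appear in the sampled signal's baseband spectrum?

3

fs/2 = 8.2 MHz.
47.4 MHz mod fs = 14.6 MHz.
14.6 MHz > fs/2 = 8.2 MHz, folds to fs − 14.6 MHz = 1.8 MHz.
4.4 MHz ≤ fs/2 = 8.2 MHz, passes unchanged.
70 MHz mod fs = 4.4 MHz.
4.4 MHz ≤ fs/2 = 8.2 MHz, appears at 4.4 MHz.
19.4 MHz mod fs = 3 MHz.
3 MHz ≤ fs/2 = 8.2 MHz, appears at 3 MHz.
Distinct values: {1.8 MHz, 3 MHz, 4.4 MHz} → 3.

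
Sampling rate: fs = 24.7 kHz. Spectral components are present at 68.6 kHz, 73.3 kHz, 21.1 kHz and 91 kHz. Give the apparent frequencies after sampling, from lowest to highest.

0.8 kHz, 3.6 kHz, 5.5 kHz, 7.8 kHz

fs/2 = 12.35 kHz.
68.6 kHz mod fs = 19.2 kHz.
19.2 kHz > fs/2 = 12.35 kHz, folds to fs − 19.2 kHz = 5.5 kHz.
73.3 kHz mod fs = 23.9 kHz.
23.9 kHz > fs/2 = 12.35 kHz, folds to fs − 23.9 kHz = 0.8 kHz.
21.1 kHz > fs/2 = 12.35 kHz, folds to fs − 21.1 kHz = 3.6 kHz.
91 kHz mod fs = 16.9 kHz.
16.9 kHz > fs/2 = 12.35 kHz, folds to fs − 16.9 kHz = 7.8 kHz.
Distinct values: {0.8 kHz, 3.6 kHz, 5.5 kHz, 7.8 kHz}.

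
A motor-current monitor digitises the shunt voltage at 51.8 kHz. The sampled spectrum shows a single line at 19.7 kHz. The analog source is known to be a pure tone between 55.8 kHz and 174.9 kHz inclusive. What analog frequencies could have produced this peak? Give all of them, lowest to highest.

Frequencies that alias to 19.7 kHz are k·fs ± 19.7 kHz for integer k ≥ 0.
k=0: 19.7 kHz.
k=1: 32.1 kHz, 71.5 kHz.
k=2: 83.9 kHz, 123.3 kHz.
k=3: 135.7 kHz, 175.1 kHz.
k=4: 187.5 kHz, 226.9 kHz.
Within [55.8 kHz, 174.9 kHz]: 71.5 kHz, 83.9 kHz, 123.3 kHz, 135.7 kHz.

71.5 kHz, 83.9 kHz, 123.3 kHz, 135.7 kHz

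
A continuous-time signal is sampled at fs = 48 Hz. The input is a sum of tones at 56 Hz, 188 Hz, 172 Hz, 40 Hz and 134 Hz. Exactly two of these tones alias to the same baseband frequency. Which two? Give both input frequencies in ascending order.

fs/2 = 24 Hz.
56 Hz mod fs = 8 Hz.
8 Hz ≤ fs/2 = 24 Hz, appears at 8 Hz.
188 Hz mod fs = 44 Hz.
44 Hz > fs/2 = 24 Hz, folds to fs − 44 Hz = 4 Hz.
172 Hz mod fs = 28 Hz.
28 Hz > fs/2 = 24 Hz, folds to fs − 28 Hz = 20 Hz.
40 Hz > fs/2 = 24 Hz, folds to fs − 40 Hz = 8 Hz.
134 Hz mod fs = 38 Hz.
38 Hz > fs/2 = 24 Hz, folds to fs − 38 Hz = 10 Hz.
40 Hz and 56 Hz both map to 8 Hz.

40 Hz, 56 Hz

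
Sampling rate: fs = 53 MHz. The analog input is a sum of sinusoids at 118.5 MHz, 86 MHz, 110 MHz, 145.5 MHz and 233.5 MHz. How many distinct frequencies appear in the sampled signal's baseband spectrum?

5

fs/2 = 26.5 MHz.
118.5 MHz mod fs = 12.5 MHz.
12.5 MHz ≤ fs/2 = 26.5 MHz, appears at 12.5 MHz.
86 MHz mod fs = 33 MHz.
33 MHz > fs/2 = 26.5 MHz, folds to fs − 33 MHz = 20 MHz.
110 MHz mod fs = 4 MHz.
4 MHz ≤ fs/2 = 26.5 MHz, appears at 4 MHz.
145.5 MHz mod fs = 39.5 MHz.
39.5 MHz > fs/2 = 26.5 MHz, folds to fs − 39.5 MHz = 13.5 MHz.
233.5 MHz mod fs = 21.5 MHz.
21.5 MHz ≤ fs/2 = 26.5 MHz, appears at 21.5 MHz.
Distinct values: {4 MHz, 12.5 MHz, 13.5 MHz, 20 MHz, 21.5 MHz} → 5.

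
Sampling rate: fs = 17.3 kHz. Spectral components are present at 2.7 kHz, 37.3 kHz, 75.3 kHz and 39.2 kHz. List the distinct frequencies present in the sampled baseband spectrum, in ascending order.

2.7 kHz, 4.6 kHz, 6.1 kHz

fs/2 = 8.65 kHz.
2.7 kHz ≤ fs/2 = 8.65 kHz, passes unchanged.
37.3 kHz mod fs = 2.7 kHz.
2.7 kHz ≤ fs/2 = 8.65 kHz, appears at 2.7 kHz.
75.3 kHz mod fs = 6.1 kHz.
6.1 kHz ≤ fs/2 = 8.65 kHz, appears at 6.1 kHz.
39.2 kHz mod fs = 4.6 kHz.
4.6 kHz ≤ fs/2 = 8.65 kHz, appears at 4.6 kHz.
Distinct values: {2.7 kHz, 4.6 kHz, 6.1 kHz}.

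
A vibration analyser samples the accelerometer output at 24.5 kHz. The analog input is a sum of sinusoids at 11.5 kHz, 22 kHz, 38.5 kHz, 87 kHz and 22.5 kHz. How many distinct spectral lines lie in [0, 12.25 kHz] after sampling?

fs/2 = 12.25 kHz.
11.5 kHz ≤ fs/2 = 12.25 kHz, passes unchanged.
22 kHz > fs/2 = 12.25 kHz, folds to fs − 22 kHz = 2.5 kHz.
38.5 kHz mod fs = 14 kHz.
14 kHz > fs/2 = 12.25 kHz, folds to fs − 14 kHz = 10.5 kHz.
87 kHz mod fs = 13.5 kHz.
13.5 kHz > fs/2 = 12.25 kHz, folds to fs − 13.5 kHz = 11 kHz.
22.5 kHz > fs/2 = 12.25 kHz, folds to fs − 22.5 kHz = 2 kHz.
Distinct values: {2 kHz, 2.5 kHz, 10.5 kHz, 11 kHz, 11.5 kHz} → 5.

5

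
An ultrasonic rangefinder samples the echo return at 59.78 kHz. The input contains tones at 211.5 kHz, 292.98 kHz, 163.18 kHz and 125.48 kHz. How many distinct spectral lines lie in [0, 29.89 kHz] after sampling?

3

fs/2 = 29.89 kHz.
211.5 kHz mod fs = 32.16 kHz.
32.16 kHz > fs/2 = 29.89 kHz, folds to fs − 32.16 kHz = 27.62 kHz.
292.98 kHz mod fs = 53.86 kHz.
53.86 kHz > fs/2 = 29.89 kHz, folds to fs − 53.86 kHz = 5.92 kHz.
163.18 kHz mod fs = 43.62 kHz.
43.62 kHz > fs/2 = 29.89 kHz, folds to fs − 43.62 kHz = 16.16 kHz.
125.48 kHz mod fs = 5.92 kHz.
5.92 kHz ≤ fs/2 = 29.89 kHz, appears at 5.92 kHz.
Distinct values: {5.92 kHz, 16.16 kHz, 27.62 kHz} → 3.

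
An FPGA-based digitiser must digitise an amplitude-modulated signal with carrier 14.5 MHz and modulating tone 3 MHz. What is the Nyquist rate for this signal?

AM sidebands sit at fc ± fm = 11.5 MHz and 17.5 MHz.
Highest-frequency component: 17.5 MHz.
Nyquist rate = 2 × 17.5 MHz = 35 MHz.

35 MHz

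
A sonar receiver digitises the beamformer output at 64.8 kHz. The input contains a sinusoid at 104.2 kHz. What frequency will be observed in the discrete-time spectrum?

25.4 kHz

104.2 kHz mod fs = 39.4 kHz.
39.4 kHz > fs/2 = 32.4 kHz, folds to fs − 39.4 kHz = 25.4 kHz.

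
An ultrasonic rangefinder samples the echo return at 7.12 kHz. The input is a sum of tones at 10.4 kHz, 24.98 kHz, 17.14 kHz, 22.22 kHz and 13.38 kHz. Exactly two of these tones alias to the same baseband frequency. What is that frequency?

0.86 kHz

fs/2 = 3.56 kHz.
10.4 kHz mod fs = 3.28 kHz.
3.28 kHz ≤ fs/2 = 3.56 kHz, appears at 3.28 kHz.
24.98 kHz mod fs = 3.62 kHz.
3.62 kHz > fs/2 = 3.56 kHz, folds to fs − 3.62 kHz = 3.5 kHz.
17.14 kHz mod fs = 2.9 kHz.
2.9 kHz ≤ fs/2 = 3.56 kHz, appears at 2.9 kHz.
22.22 kHz mod fs = 0.86 kHz.
0.86 kHz ≤ fs/2 = 3.56 kHz, appears at 0.86 kHz.
13.38 kHz mod fs = 6.26 kHz.
6.26 kHz > fs/2 = 3.56 kHz, folds to fs − 6.26 kHz = 0.86 kHz.
13.38 kHz and 22.22 kHz both map to 0.86 kHz.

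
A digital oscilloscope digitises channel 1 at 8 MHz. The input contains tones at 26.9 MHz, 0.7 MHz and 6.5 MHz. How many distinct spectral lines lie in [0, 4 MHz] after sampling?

3

fs/2 = 4 MHz.
26.9 MHz mod fs = 2.9 MHz.
2.9 MHz ≤ fs/2 = 4 MHz, appears at 2.9 MHz.
0.7 MHz ≤ fs/2 = 4 MHz, passes unchanged.
6.5 MHz > fs/2 = 4 MHz, folds to fs − 6.5 MHz = 1.5 MHz.
Distinct values: {0.7 MHz, 1.5 MHz, 2.9 MHz} → 3.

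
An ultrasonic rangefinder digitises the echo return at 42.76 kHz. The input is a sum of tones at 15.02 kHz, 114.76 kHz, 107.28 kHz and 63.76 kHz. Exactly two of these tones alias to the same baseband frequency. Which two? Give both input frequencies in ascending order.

fs/2 = 21.38 kHz.
15.02 kHz ≤ fs/2 = 21.38 kHz, passes unchanged.
114.76 kHz mod fs = 29.24 kHz.
29.24 kHz > fs/2 = 21.38 kHz, folds to fs − 29.24 kHz = 13.52 kHz.
107.28 kHz mod fs = 21.76 kHz.
21.76 kHz > fs/2 = 21.38 kHz, folds to fs − 21.76 kHz = 21 kHz.
63.76 kHz mod fs = 21 kHz.
21 kHz ≤ fs/2 = 21.38 kHz, appears at 21 kHz.
63.76 kHz and 107.28 kHz both map to 21 kHz.

63.76 kHz, 107.28 kHz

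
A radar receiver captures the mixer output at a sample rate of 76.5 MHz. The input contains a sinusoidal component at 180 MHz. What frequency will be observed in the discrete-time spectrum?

180 MHz mod fs = 27 MHz.
27 MHz ≤ fs/2 = 38.25 MHz, appears at 27 MHz.

27 MHz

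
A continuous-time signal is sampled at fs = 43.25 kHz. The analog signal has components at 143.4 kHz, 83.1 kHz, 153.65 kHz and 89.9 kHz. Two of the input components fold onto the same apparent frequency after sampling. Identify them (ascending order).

fs/2 = 21.625 kHz.
143.4 kHz mod fs = 13.65 kHz.
13.65 kHz ≤ fs/2 = 21.625 kHz, appears at 13.65 kHz.
83.1 kHz mod fs = 39.85 kHz.
39.85 kHz > fs/2 = 21.625 kHz, folds to fs − 39.85 kHz = 3.4 kHz.
153.65 kHz mod fs = 23.9 kHz.
23.9 kHz > fs/2 = 21.625 kHz, folds to fs − 23.9 kHz = 19.35 kHz.
89.9 kHz mod fs = 3.4 kHz.
3.4 kHz ≤ fs/2 = 21.625 kHz, appears at 3.4 kHz.
83.1 kHz and 89.9 kHz both map to 3.4 kHz.

83.1 kHz, 89.9 kHz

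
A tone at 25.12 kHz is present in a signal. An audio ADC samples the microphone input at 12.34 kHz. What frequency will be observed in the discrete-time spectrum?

25.12 kHz mod fs = 0.44 kHz.
0.44 kHz ≤ fs/2 = 6.17 kHz, appears at 0.44 kHz.

0.44 kHz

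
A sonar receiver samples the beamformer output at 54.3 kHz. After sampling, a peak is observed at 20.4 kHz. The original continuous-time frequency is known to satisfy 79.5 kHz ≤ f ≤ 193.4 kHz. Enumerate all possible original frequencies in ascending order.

Frequencies that alias to 20.4 kHz are k·fs ± 20.4 kHz for integer k ≥ 0.
k=0: 20.4 kHz.
k=1: 33.9 kHz, 74.7 kHz.
k=2: 88.2 kHz, 129 kHz.
k=3: 142.5 kHz, 183.3 kHz.
k=4: 196.8 kHz, 237.6 kHz.
Within [79.5 kHz, 193.4 kHz]: 88.2 kHz, 129 kHz, 142.5 kHz, 183.3 kHz.

88.2 kHz, 129 kHz, 142.5 kHz, 183.3 kHz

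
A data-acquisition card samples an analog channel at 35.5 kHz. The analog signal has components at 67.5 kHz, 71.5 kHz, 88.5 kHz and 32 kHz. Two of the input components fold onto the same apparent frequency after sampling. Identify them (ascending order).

32 kHz, 67.5 kHz

fs/2 = 17.75 kHz.
67.5 kHz mod fs = 32 kHz.
32 kHz > fs/2 = 17.75 kHz, folds to fs − 32 kHz = 3.5 kHz.
71.5 kHz mod fs = 0.5 kHz.
0.5 kHz ≤ fs/2 = 17.75 kHz, appears at 0.5 kHz.
88.5 kHz mod fs = 17.5 kHz.
17.5 kHz ≤ fs/2 = 17.75 kHz, appears at 17.5 kHz.
32 kHz > fs/2 = 17.75 kHz, folds to fs − 32 kHz = 3.5 kHz.
32 kHz and 67.5 kHz both map to 3.5 kHz.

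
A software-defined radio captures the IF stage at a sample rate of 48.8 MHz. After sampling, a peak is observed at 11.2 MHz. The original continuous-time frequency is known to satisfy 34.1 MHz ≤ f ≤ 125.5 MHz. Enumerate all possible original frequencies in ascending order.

Frequencies that alias to 11.2 MHz are k·fs ± 11.2 MHz for integer k ≥ 0.
k=0: 11.2 MHz.
k=1: 37.6 MHz, 60 MHz.
k=2: 86.4 MHz, 108.8 MHz.
k=3: 135.2 MHz, 157.6 MHz.
Within [34.1 MHz, 125.5 MHz]: 37.6 MHz, 60 MHz, 86.4 MHz, 108.8 MHz.

37.6 MHz, 60 MHz, 86.4 MHz, 108.8 MHz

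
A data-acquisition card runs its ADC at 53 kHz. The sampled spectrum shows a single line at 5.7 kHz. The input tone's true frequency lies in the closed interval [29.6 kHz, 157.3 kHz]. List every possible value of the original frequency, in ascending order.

Frequencies that alias to 5.7 kHz are k·fs ± 5.7 kHz for integer k ≥ 0.
k=0: 5.7 kHz.
k=1: 47.3 kHz, 58.7 kHz.
k=2: 100.3 kHz, 111.7 kHz.
k=3: 153.3 kHz, 164.7 kHz.
k=4: 206.3 kHz, 217.7 kHz.
Within [29.6 kHz, 157.3 kHz]: 47.3 kHz, 58.7 kHz, 100.3 kHz, 111.7 kHz, 153.3 kHz.

47.3 kHz, 58.7 kHz, 100.3 kHz, 111.7 kHz, 153.3 kHz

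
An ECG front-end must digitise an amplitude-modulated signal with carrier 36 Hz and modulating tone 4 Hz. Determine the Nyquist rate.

80 Hz

AM sidebands sit at fc ± fm = 32 Hz and 40 Hz.
Highest-frequency component: 40 Hz.
Nyquist rate = 2 × 40 Hz = 80 Hz.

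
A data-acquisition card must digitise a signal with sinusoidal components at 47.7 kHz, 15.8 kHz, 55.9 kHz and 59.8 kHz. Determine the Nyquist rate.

Highest-frequency component: 59.8 kHz.
Nyquist rate = 2 × 59.8 kHz = 119.6 kHz.

119.6 kHz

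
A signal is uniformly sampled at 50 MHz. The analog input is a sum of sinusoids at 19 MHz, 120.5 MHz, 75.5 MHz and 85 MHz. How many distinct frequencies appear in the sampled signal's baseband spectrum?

4

fs/2 = 25 MHz.
19 MHz ≤ fs/2 = 25 MHz, passes unchanged.
120.5 MHz mod fs = 20.5 MHz.
20.5 MHz ≤ fs/2 = 25 MHz, appears at 20.5 MHz.
75.5 MHz mod fs = 25.5 MHz.
25.5 MHz > fs/2 = 25 MHz, folds to fs − 25.5 MHz = 24.5 MHz.
85 MHz mod fs = 35 MHz.
35 MHz > fs/2 = 25 MHz, folds to fs − 35 MHz = 15 MHz.
Distinct values: {15 MHz, 19 MHz, 20.5 MHz, 24.5 MHz} → 4.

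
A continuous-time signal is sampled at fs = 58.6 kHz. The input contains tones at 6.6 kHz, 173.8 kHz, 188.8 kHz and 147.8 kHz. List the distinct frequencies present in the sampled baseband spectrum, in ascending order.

2 kHz, 6.6 kHz, 13 kHz, 28 kHz

fs/2 = 29.3 kHz.
6.6 kHz ≤ fs/2 = 29.3 kHz, passes unchanged.
173.8 kHz mod fs = 56.6 kHz.
56.6 kHz > fs/2 = 29.3 kHz, folds to fs − 56.6 kHz = 2 kHz.
188.8 kHz mod fs = 13 kHz.
13 kHz ≤ fs/2 = 29.3 kHz, appears at 13 kHz.
147.8 kHz mod fs = 30.6 kHz.
30.6 kHz > fs/2 = 29.3 kHz, folds to fs − 30.6 kHz = 28 kHz.
Distinct values: {2 kHz, 6.6 kHz, 13 kHz, 28 kHz}.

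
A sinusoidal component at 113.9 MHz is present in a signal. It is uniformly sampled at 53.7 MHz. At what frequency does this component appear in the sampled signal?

6.5 MHz

113.9 MHz mod fs = 6.5 MHz.
6.5 MHz ≤ fs/2 = 26.85 MHz, appears at 6.5 MHz.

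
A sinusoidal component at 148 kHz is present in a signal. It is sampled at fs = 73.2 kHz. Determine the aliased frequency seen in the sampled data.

1.6 kHz

148 kHz mod fs = 1.6 kHz.
1.6 kHz ≤ fs/2 = 36.6 kHz, appears at 1.6 kHz.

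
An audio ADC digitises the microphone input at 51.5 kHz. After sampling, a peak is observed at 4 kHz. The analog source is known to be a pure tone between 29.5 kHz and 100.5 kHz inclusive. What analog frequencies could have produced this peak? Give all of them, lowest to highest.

Frequencies that alias to 4 kHz are k·fs ± 4 kHz for integer k ≥ 0.
k=0: 4 kHz.
k=1: 47.5 kHz, 55.5 kHz.
k=2: 99 kHz, 107 kHz.
k=3: 150.5 kHz, 158.5 kHz.
Within [29.5 kHz, 100.5 kHz]: 47.5 kHz, 55.5 kHz, 99 kHz.

47.5 kHz, 55.5 kHz, 99 kHz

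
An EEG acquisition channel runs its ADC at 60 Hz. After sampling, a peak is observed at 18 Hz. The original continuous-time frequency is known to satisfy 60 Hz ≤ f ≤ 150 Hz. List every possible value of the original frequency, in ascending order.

78 Hz, 102 Hz, 138 Hz

Frequencies that alias to 18 Hz are k·fs ± 18 Hz for integer k ≥ 0.
k=0: 18 Hz.
k=1: 42 Hz, 78 Hz.
k=2: 102 Hz, 138 Hz.
k=3: 162 Hz, 198 Hz.
Within [60 Hz, 150 Hz]: 78 Hz, 102 Hz, 138 Hz.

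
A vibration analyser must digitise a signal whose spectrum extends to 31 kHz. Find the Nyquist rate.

62 kHz

Nyquist rate = 2 × 31 kHz = 62 kHz.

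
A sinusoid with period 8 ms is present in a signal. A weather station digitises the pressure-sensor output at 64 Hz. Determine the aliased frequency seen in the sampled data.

3 Hz

T = 8 ms → f = 1/T = 125 Hz.
125 Hz mod fs = 61 Hz.
61 Hz > fs/2 = 32 Hz, folds to fs − 61 Hz = 3 Hz.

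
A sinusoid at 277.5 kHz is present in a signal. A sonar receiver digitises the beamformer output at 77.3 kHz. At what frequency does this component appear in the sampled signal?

31.7 kHz

277.5 kHz mod fs = 45.6 kHz.
45.6 kHz > fs/2 = 38.65 kHz, folds to fs − 45.6 kHz = 31.7 kHz.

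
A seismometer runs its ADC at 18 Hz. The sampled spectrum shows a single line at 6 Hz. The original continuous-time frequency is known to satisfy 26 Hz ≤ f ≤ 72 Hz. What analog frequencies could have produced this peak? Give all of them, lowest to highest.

30 Hz, 42 Hz, 48 Hz, 60 Hz, 66 Hz

Frequencies that alias to 6 Hz are k·fs ± 6 Hz for integer k ≥ 0.
k=0: 6 Hz.
k=1: 12 Hz, 24 Hz.
k=2: 30 Hz, 42 Hz.
k=3: 48 Hz, 60 Hz.
k=4: 66 Hz, 78 Hz.
k=5: 84 Hz, 96 Hz.
Within [26 Hz, 72 Hz]: 30 Hz, 42 Hz, 48 Hz, 60 Hz, 66 Hz.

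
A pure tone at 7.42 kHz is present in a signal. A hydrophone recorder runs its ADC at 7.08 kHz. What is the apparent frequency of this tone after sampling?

0.34 kHz

7.42 kHz mod fs = 0.34 kHz.
0.34 kHz ≤ fs/2 = 3.54 kHz, appears at 0.34 kHz.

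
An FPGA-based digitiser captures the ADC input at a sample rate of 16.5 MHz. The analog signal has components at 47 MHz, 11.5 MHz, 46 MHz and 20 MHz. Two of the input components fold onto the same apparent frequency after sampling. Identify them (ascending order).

fs/2 = 8.25 MHz.
47 MHz mod fs = 14 MHz.
14 MHz > fs/2 = 8.25 MHz, folds to fs − 14 MHz = 2.5 MHz.
11.5 MHz > fs/2 = 8.25 MHz, folds to fs − 11.5 MHz = 5 MHz.
46 MHz mod fs = 13 MHz.
13 MHz > fs/2 = 8.25 MHz, folds to fs − 13 MHz = 3.5 MHz.
20 MHz mod fs = 3.5 MHz.
3.5 MHz ≤ fs/2 = 8.25 MHz, appears at 3.5 MHz.
20 MHz and 46 MHz both map to 3.5 MHz.

20 MHz, 46 MHz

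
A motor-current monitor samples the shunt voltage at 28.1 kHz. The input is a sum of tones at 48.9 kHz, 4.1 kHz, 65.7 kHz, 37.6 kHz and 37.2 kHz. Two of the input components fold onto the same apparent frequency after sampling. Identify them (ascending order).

37.6 kHz, 65.7 kHz

fs/2 = 14.05 kHz.
48.9 kHz mod fs = 20.8 kHz.
20.8 kHz > fs/2 = 14.05 kHz, folds to fs − 20.8 kHz = 7.3 kHz.
4.1 kHz ≤ fs/2 = 14.05 kHz, passes unchanged.
65.7 kHz mod fs = 9.5 kHz.
9.5 kHz ≤ fs/2 = 14.05 kHz, appears at 9.5 kHz.
37.6 kHz mod fs = 9.5 kHz.
9.5 kHz ≤ fs/2 = 14.05 kHz, appears at 9.5 kHz.
37.2 kHz mod fs = 9.1 kHz.
9.1 kHz ≤ fs/2 = 14.05 kHz, appears at 9.1 kHz.
37.6 kHz and 65.7 kHz both map to 9.5 kHz.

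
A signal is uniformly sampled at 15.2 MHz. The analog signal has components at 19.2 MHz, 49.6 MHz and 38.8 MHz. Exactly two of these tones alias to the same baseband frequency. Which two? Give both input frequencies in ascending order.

19.2 MHz, 49.6 MHz

fs/2 = 7.6 MHz.
19.2 MHz mod fs = 4 MHz.
4 MHz ≤ fs/2 = 7.6 MHz, appears at 4 MHz.
49.6 MHz mod fs = 4 MHz.
4 MHz ≤ fs/2 = 7.6 MHz, appears at 4 MHz.
38.8 MHz mod fs = 8.4 MHz.
8.4 MHz > fs/2 = 7.6 MHz, folds to fs − 8.4 MHz = 6.8 MHz.
19.2 MHz and 49.6 MHz both map to 4 MHz.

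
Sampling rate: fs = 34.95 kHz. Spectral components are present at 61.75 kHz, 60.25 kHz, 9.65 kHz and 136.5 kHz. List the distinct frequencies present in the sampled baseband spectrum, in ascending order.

3.3 kHz, 8.15 kHz, 9.65 kHz

fs/2 = 17.475 kHz.
61.75 kHz mod fs = 26.8 kHz.
26.8 kHz > fs/2 = 17.475 kHz, folds to fs − 26.8 kHz = 8.15 kHz.
60.25 kHz mod fs = 25.3 kHz.
25.3 kHz > fs/2 = 17.475 kHz, folds to fs − 25.3 kHz = 9.65 kHz.
9.65 kHz ≤ fs/2 = 17.475 kHz, passes unchanged.
136.5 kHz mod fs = 31.65 kHz.
31.65 kHz > fs/2 = 17.475 kHz, folds to fs − 31.65 kHz = 3.3 kHz.
Distinct values: {3.3 kHz, 8.15 kHz, 9.65 kHz}.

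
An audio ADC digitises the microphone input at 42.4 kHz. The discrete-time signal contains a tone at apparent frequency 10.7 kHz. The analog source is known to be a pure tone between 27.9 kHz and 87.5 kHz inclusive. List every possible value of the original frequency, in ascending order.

31.7 kHz, 53.1 kHz, 74.1 kHz

Frequencies that alias to 10.7 kHz are k·fs ± 10.7 kHz for integer k ≥ 0.
k=0: 10.7 kHz.
k=1: 31.7 kHz, 53.1 kHz.
k=2: 74.1 kHz, 95.5 kHz.
k=3: 116.5 kHz, 137.9 kHz.
Within [27.9 kHz, 87.5 kHz]: 31.7 kHz, 53.1 kHz, 74.1 kHz.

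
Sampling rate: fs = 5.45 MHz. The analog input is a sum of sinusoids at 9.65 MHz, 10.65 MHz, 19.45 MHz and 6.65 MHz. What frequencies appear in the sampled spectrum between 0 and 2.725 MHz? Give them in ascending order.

fs/2 = 2.725 MHz.
9.65 MHz mod fs = 4.2 MHz.
4.2 MHz > fs/2 = 2.725 MHz, folds to fs − 4.2 MHz = 1.25 MHz.
10.65 MHz mod fs = 5.2 MHz.
5.2 MHz > fs/2 = 2.725 MHz, folds to fs − 5.2 MHz = 0.25 MHz.
19.45 MHz mod fs = 3.1 MHz.
3.1 MHz > fs/2 = 2.725 MHz, folds to fs − 3.1 MHz = 2.35 MHz.
6.65 MHz mod fs = 1.2 MHz.
1.2 MHz ≤ fs/2 = 2.725 MHz, appears at 1.2 MHz.
Distinct values: {0.25 MHz, 1.2 MHz, 1.25 MHz, 2.35 MHz}.

0.25 MHz, 1.2 MHz, 1.25 MHz, 2.35 MHz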